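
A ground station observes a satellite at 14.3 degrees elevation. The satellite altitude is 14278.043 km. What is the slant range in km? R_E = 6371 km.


h = 14278.043 km, el = 14.3 deg
d = -R_E*sin(el) + sqrt((R_E*sin(el))^2 + 2*R_E*h + h^2)
d = -6371.0000*sin(0.2495821) + sqrt((6371.0000*0.246999)^2 + 2*6371.0000*14278.043 + 14278.043^2)
d = 18130.9284 km

18130.9284 km


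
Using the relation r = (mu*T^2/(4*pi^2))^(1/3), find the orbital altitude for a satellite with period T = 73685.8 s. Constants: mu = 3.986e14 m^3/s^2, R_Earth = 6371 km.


T = 73685.8 s
r = (mu*T^2/(4*pi^2))^(1/3) = (3.986e14 * 73685.8^2 / (4*pi^2))^(1/3)
r = 3.7988171e+07 m = 37988.1713 km
alt = r - R_E = 37988.1713 - 6371 = 31617.1713 km

31617.1713 km


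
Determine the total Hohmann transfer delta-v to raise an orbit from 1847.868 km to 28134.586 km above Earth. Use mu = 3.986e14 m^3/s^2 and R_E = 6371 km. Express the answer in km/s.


r1 = 8218.8680 km = 8.218868e+06 m
r2 = 34505.5860 km = 3.4505586e+07 m
dv1 = sqrt(mu/r1)*(sqrt(2*r2/(r1+r2)) - 1) = 1886.7695 m/s
dv2 = sqrt(mu/r2)*(1 - sqrt(2*r1/(r1+r2))) = 1290.6118 m/s
total dv = |dv1| + |dv2| = 1886.7695 + 1290.6118 = 3177.3813 m/s = 3.1774 km/s

3.1774 km/s


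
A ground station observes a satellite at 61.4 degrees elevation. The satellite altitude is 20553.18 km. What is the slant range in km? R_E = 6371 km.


h = 20553.18 km, el = 61.4 deg
d = -R_E*sin(el) + sqrt((R_E*sin(el))^2 + 2*R_E*h + h^2)
d = -6371.0000*sin(1.0716) + sqrt((6371.0000*0.877983)^2 + 2*6371.0000*20553.18 + 20553.18^2)
d = 21157.2680 km

21157.2680 km


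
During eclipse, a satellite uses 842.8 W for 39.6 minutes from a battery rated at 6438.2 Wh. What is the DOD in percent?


E_used = P * t / 60 = 842.8 * 39.6 / 60 = 556.2480 Wh
DOD = E_used / E_total * 100 = 556.2480 / 6438.2 * 100
DOD = 8.6398 %

8.6398 %


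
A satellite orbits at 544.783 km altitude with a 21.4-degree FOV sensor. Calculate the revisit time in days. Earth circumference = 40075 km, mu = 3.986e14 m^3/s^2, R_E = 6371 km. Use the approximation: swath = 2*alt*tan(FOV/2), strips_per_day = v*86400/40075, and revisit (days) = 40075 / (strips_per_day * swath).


swath = 2*544.783*tan(0.1867502) = 205.8756 km
v = sqrt(mu/r) = 7591.8561 m/s = 7.5919 km/s
strips/day = v*86400/40075 = 7.5919*86400/40075 = 16.3677
coverage/day = strips * swath = 16.3677 * 205.8756 = 3369.7147 km
revisit = 40075 / 3369.7147 = 11.8927 days

11.8927 days


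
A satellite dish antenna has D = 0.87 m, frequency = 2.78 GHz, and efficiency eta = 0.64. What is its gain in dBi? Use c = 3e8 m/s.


lambda = c/f = 3e8 / 2.78e+09 = 0.1079137 m
G = eta*(pi*D/lambda)^2 = 0.64*(pi*0.87/0.1079137)^2
G = 410.5493 (linear)
G = 10*log10(410.5493) = 26.1337 dBi

26.1337 dBi


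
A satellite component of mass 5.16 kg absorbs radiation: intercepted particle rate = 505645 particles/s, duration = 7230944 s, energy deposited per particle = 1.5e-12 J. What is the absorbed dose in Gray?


Total energy deposited = rate * time * E_per
  = 505645 * 7230944 * 1.5e-12 = 5.4844 J
Dose = E_total / mass = 5.4844 / 5.16
Dose = 1.0629 Gy

1.0629 Gy


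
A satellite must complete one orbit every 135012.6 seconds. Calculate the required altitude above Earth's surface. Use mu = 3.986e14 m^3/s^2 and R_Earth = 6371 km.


T = 135012.6 s
r = (mu*T^2/(4*pi^2))^(1/3) = (3.986e14 * 135012.6^2 / (4*pi^2))^(1/3)
r = 5.6882069e+07 m = 56882.0692 km
alt = r - R_E = 56882.0692 - 6371 = 50511.0692 km

50511.0692 km


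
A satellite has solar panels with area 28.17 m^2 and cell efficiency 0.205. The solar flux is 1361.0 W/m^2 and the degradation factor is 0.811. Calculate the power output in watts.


P = area * eta * S * degradation
P = 28.17 * 0.205 * 1361.0 * 0.811
P = 6374.1120 W

6374.1120 W


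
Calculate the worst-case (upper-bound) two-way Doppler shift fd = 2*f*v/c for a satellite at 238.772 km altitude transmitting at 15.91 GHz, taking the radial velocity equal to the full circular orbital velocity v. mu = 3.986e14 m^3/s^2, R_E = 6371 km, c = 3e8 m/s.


r = 6.609772e+06 m
v = sqrt(mu/r) = 7765.6070 m/s (worst-case radial velocity)
f = 15.91 GHz = 1.591e+10 Hz
fd = 2*f*v/c = 2*1.591e+10*7765.6070/3.0e+08
fd = 823672.0483 Hz

823672.0483 Hz


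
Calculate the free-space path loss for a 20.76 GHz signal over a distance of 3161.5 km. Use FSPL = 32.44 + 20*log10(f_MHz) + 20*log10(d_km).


f = 20.76 GHz = 20760.0000 MHz
d = 3161.5 km
FSPL = 32.44 + 20*log10(20760.0000) + 20*log10(3161.5)
FSPL = 32.44 + 86.3445 + 69.9979
FSPL = 188.7824 dB

188.7824 dB


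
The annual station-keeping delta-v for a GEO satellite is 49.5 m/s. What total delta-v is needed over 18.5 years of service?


dV = rate * years = 49.5 * 18.5
dV = 915.7500 m/s

915.7500 m/s


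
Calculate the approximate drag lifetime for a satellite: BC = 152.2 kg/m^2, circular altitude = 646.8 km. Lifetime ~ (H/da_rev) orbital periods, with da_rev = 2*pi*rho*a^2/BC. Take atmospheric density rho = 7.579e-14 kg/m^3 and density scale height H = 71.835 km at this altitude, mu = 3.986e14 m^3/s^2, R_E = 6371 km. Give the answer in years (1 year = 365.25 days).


a = R_E + alt = 7017.8000 km = 7.0178e+06 m
da_rev = 2*pi*rho*a^2/BC = 2*pi*7.579e-14*(7.0178e+06)^2/152.2 = 0.154091647 m per revolution
N = H/da_rev = 71835.0000 m / 0.154091647 m = 466183.6081 revolutions
P = 2*pi*sqrt(a^3/mu) = 5850.7656 s
lifetime = N*P = 466183.6081 * 5850.7656 = 2.727531e+09 s = 31568.6462 days
years = 31568.6462 / 365.25 = 86.4302 years

86.4302 years


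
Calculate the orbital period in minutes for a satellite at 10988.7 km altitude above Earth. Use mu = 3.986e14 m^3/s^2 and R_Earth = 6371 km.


r = 17359.7000 km = 1.73597e+07 m
T = 2*pi*sqrt(r^3/mu) = 2*pi*sqrt(5.231505e+21 / 3.986e14)
T = 22762.7404 s = 379.3790 min

379.3790 minutes


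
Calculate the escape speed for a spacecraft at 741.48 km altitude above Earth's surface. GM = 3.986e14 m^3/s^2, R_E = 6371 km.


r = 6371.0 + 741.48 = 7112.4800 km = 7.11248e+06 m
v_esc = sqrt(2*mu/r) = sqrt(2*3.986e14 / 7.11248e+06)
v_esc = 10587.0049 m/s = 10.5870 km/s

10.5870 km/s


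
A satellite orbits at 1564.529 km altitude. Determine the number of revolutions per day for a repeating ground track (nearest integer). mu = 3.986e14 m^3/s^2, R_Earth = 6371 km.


r = 7.935529e+06 m
T = 2*pi*sqrt(r^3/mu) = 7035.1773 s = 117.2530 min
revs/day = 1440 / 117.2530 = 12.2811
Rounded: 12 revolutions per day

12 revolutions per day


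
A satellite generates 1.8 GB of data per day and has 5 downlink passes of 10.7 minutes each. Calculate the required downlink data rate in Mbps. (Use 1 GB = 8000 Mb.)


total contact time = 5 * 10.7 * 60 = 3210.0000 s
data = 1.8 GB = 14400.0000 Mb
rate = 14400.0000 / 3210.0000 = 4.4860 Mbps

4.4860 Mbps


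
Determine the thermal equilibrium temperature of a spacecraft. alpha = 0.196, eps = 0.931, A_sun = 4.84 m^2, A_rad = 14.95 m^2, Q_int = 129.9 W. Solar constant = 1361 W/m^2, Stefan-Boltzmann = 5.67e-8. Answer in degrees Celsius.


Numerator = alpha*S*A_sun + Q_int = 0.196*1361*4.84 + 129.9 = 1420.9990 W
Denominator = eps*sigma*A_rad = 0.931*5.67e-8*14.95 = 7.8917611e-07 W/K^4
T^4 = 1.8006108e+09 K^4
T = 205.9942 K = -67.1558 C

-67.1558 degrees Celsius


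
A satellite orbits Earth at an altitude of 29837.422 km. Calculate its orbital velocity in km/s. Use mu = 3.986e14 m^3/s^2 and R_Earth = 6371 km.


r = R_E + alt = 6371.0 + 29837.422 = 36208.4220 km = 3.6208422e+07 m
v = sqrt(mu/r) = sqrt(3.986e14 / 3.6208422e+07) = 3317.9042 m/s = 3.3179 km/s

3.3179 km/s


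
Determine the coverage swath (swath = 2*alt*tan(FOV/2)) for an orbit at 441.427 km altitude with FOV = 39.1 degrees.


FOV = 39.1 deg = 0.6824237 rad
swath = 2 * alt * tan(FOV/2) = 2 * 441.427 * tan(0.3412119)
swath = 2 * 441.427 * 0.355101
swath = 313.5023 km

313.5023 km


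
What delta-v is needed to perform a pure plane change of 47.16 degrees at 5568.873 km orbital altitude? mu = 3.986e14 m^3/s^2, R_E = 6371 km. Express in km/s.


r = 11939.8730 km = 1.1939873e+07 m
V = sqrt(mu/r) = 5777.8837 m/s
di = 47.16 deg = 0.8230973 rad
dV = 2*V*sin(di/2) = 2*5777.8837*sin(0.4115486)
dV = 4622.6436 m/s = 4.6226 km/s

4.6226 km/s


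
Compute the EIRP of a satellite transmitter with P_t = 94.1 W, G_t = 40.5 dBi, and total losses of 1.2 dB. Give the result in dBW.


Pt = 94.1 W = 19.7359 dBW
EIRP = Pt_dBW + Gt - losses = 19.7359 + 40.5 - 1.2 = 59.0359 dBW

59.0359 dBW


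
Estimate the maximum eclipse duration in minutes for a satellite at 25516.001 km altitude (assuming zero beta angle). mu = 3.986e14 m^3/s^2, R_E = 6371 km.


r = 31887.0010 km
T = 944.4533 min
Eclipse fraction = arcsin(R_E/r)/pi = arcsin(6371.0000/31887.0010)/pi
= arcsin(0.1997993)/pi = 0.06402901
Eclipse duration = 0.06402901 * 944.4533 = 60.4724 min

60.4724 minutes


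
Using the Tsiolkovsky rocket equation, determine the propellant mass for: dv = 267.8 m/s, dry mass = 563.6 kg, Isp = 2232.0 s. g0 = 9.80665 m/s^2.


ve = Isp * g0 = 2232.0 * 9.80665 = 21888.442800 m/s
mass ratio = exp(dv/ve) = exp(267.8/21888.442800) = 1.01230992
m_prop = m_dry * (mr - 1) = 563.6 * (1.01230992 - 1)
m_prop = 6.9379 kg

6.9379 kg


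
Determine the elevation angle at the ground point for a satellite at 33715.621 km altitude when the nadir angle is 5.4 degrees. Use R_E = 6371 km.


r = R_E + alt = 40086.6210 km
Law of sines in the satellite / Earth-center / ground-point triangle:
  sin(nadir)/R_E = sin(90 + el)/r  =>  cos(el) = (r/R_E)*sin(nadir)
cos(el) = (40086.6210 / 6371.0000) * sin(5.4 deg) = 0.5921338
el = arccos(0.5921338) = 53.6914 deg
(Earth-central angle = 90 - nadir - el = 30.9086 deg)

53.6914 degrees


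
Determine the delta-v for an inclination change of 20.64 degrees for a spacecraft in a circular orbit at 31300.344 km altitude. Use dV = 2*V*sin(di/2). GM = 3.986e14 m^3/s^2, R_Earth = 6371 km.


r = 37671.3440 km = 3.7671344e+07 m
V = sqrt(mu/r) = 3252.8429 m/s
di = 20.64 deg = 0.360236 rad
dV = 2*V*sin(di/2) = 2*3252.8429*sin(0.180118)
dV = 1165.4653 m/s = 1.1655 km/s

1.1655 km/s


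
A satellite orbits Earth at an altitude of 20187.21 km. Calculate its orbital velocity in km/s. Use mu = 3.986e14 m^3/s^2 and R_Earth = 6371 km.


r = R_E + alt = 6371.0 + 20187.21 = 26558.2100 km = 2.655821e+07 m
v = sqrt(mu/r) = sqrt(3.986e14 / 2.655821e+07) = 3874.0859 m/s = 3.8741 km/s

3.8741 km/s


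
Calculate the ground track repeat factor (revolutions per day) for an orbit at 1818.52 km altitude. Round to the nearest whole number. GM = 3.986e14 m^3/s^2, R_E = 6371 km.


r = 8.18952e+06 m
T = 2*pi*sqrt(r^3/mu) = 7375.6261 s = 122.9271 min
revs/day = 1440 / 122.9271 = 11.7143
Rounded: 12 revolutions per day

12 revolutions per day


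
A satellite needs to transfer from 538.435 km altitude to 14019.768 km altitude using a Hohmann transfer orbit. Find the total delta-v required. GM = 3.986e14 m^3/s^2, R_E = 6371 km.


r1 = 6909.4350 km = 6.909435e+06 m
r2 = 20390.7680 km = 2.0390768e+07 m
dv1 = sqrt(mu/r1)*(sqrt(2*r2/(r1+r2)) - 1) = 1687.8256 m/s
dv2 = sqrt(mu/r2)*(1 - sqrt(2*r1/(r1+r2))) = 1275.7068 m/s
total dv = |dv1| + |dv2| = 1687.8256 + 1275.7068 = 2963.5325 m/s = 2.9635 km/s

2.9635 km/s


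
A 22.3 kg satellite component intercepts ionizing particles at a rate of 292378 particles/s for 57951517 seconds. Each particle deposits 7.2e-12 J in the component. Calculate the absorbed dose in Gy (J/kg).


Total energy deposited = rate * time * E_per
  = 292378 * 57951517 * 7.2e-12 = 121.9950 J
Dose = E_total / mass = 121.9950 / 22.3
Dose = 5.4706 Gy

5.4706 Gy


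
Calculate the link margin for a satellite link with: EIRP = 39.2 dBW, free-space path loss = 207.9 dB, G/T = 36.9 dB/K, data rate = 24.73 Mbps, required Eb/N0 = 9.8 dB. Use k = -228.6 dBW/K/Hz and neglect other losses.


C/N0 = EIRP - FSPL + G/T - k = 39.2 - 207.9 + 36.9 - (-228.6)
C/N0 = 96.8000 dB-Hz
R_b = 24.73 Mbps = 2.473e+07 bps -> 10*log10(R_b) = 73.9322 dB-Hz
Eb/N0 = C/N0 - 10*log10(R_b) = 96.8000 - 73.9322 = 22.8678 dB
Margin = Eb/N0 - Eb/N0_req = 22.8678 - 9.8 = 13.0678 dB (link closes)

13.0678 dB


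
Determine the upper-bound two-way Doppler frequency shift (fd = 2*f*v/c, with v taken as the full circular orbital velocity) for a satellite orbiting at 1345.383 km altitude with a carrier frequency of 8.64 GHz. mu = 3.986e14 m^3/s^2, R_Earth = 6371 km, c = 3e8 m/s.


r = 7.716383e+06 m
v = sqrt(mu/r) = 7187.2336 m/s (worst-case radial velocity)
f = 8.64 GHz = 8.64e+09 Hz
fd = 2*f*v/c = 2*8.64e+09*7187.2336/3.0e+08
fd = 413984.6543 Hz

413984.6543 Hz


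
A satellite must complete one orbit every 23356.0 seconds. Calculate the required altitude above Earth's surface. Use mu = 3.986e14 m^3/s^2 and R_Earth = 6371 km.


T = 23356.0 s
r = (mu*T^2/(4*pi^2))^(1/3) = (3.986e14 * 23356.0^2 / (4*pi^2))^(1/3)
r = 1.7660032e+07 m = 17660.0324 km
alt = r - R_E = 17660.0324 - 6371 = 11289.0324 km

11289.0324 km


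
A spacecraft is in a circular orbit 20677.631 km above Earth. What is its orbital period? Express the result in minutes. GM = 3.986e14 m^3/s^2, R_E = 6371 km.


r = 27048.6310 km = 2.7048631e+07 m
T = 2*pi*sqrt(r^3/mu) = 2*pi*sqrt(1.9789548e+22 / 3.986e14)
T = 44272.0014 s = 737.8667 min

737.8667 minutes


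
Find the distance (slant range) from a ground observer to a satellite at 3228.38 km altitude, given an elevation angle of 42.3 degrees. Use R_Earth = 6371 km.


h = 3228.38 km, el = 42.3 deg
d = -R_E*sin(el) + sqrt((R_E*sin(el))^2 + 2*R_E*h + h^2)
d = -6371.0000*sin(0.7382743) + sqrt((6371.0000*0.6730125)^2 + 2*6371.0000*3228.38 + 3228.38^2)
d = 4075.4522 km

4075.4522 km


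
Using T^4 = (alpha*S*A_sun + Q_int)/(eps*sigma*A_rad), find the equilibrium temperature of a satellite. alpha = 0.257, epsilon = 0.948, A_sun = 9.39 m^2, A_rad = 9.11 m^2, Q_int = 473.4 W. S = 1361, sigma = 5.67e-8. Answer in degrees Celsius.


Numerator = alpha*S*A_sun + Q_int = 0.257*1361*9.39 + 473.4 = 3757.8060 W
Denominator = eps*sigma*A_rad = 0.948*5.67e-8*9.11 = 4.8967708e-07 W/K^4
T^4 = 7.6740493e+09 K^4
T = 295.9758 K = 22.8258 C

22.8258 degrees Celsius


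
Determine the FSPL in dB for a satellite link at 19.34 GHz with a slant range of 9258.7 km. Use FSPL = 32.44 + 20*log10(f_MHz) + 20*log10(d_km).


f = 19.34 GHz = 19340.0000 MHz
d = 9258.7 km
FSPL = 32.44 + 20*log10(19340.0000) + 20*log10(9258.7)
FSPL = 32.44 + 85.7291 + 79.3310
FSPL = 197.5001 dB

197.5001 dB


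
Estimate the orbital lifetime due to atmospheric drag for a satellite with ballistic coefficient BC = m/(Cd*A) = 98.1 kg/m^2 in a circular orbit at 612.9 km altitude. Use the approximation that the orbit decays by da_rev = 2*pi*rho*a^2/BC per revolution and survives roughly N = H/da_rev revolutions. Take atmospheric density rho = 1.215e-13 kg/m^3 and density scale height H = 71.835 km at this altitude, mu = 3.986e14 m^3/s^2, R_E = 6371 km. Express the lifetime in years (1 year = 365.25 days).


a = R_E + alt = 6983.9000 km = 6.9839e+06 m
da_rev = 2*pi*rho*a^2/BC = 2*pi*1.215e-13*(6.9839e+06)^2/98.1 = 0.379562382 m per revolution
N = H/da_rev = 71835.0000 m / 0.379562382 m = 189257.4276 revolutions
P = 2*pi*sqrt(a^3/mu) = 5808.4230 s
lifetime = N*P = 189257.4276 * 5808.4230 = 1.0992872e+09 s = 12723.2315 days
years = 12723.2315 / 365.25 = 34.8343 years

34.8343 years


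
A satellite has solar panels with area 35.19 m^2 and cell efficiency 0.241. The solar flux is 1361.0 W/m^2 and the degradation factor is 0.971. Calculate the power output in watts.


P = area * eta * S * degradation
P = 35.19 * 0.241 * 1361.0 * 0.971
P = 11207.6269 W

11207.6269 W


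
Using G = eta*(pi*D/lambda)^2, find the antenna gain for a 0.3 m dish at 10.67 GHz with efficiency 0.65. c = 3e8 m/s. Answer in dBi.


lambda = c/f = 3e8 / 1.067e+10 = 0.02811621 m
G = eta*(pi*D/lambda)^2 = 0.65*(pi*0.3/0.02811621)^2
G = 730.3683 (linear)
G = 10*log10(730.3683) = 28.6354 dBi

28.6354 dBi


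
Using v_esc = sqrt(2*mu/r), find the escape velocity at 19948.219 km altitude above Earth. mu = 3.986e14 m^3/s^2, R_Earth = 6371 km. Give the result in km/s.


r = 6371.0 + 19948.219 = 26319.2190 km = 2.6319219e+07 m
v_esc = sqrt(2*mu/r) = sqrt(2*3.986e14 / 2.6319219e+07)
v_esc = 5503.6036 m/s = 5.5036 km/s

5.5036 km/s


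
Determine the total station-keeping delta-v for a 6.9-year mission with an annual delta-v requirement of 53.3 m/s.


dV = rate * years = 53.3 * 6.9
dV = 367.7700 m/s

367.7700 m/s


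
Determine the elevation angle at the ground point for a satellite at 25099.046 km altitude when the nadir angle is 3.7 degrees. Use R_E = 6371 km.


r = R_E + alt = 31470.0460 km
Law of sines in the satellite / Earth-center / ground-point triangle:
  sin(nadir)/R_E = sin(90 + el)/r  =>  cos(el) = (r/R_E)*sin(nadir)
cos(el) = (31470.0460 / 6371.0000) * sin(3.7 deg) = 0.3187623
el = arccos(0.3187623) = 71.4119 deg
(Earth-central angle = 90 - nadir - el = 14.8881 deg)

71.4119 degrees


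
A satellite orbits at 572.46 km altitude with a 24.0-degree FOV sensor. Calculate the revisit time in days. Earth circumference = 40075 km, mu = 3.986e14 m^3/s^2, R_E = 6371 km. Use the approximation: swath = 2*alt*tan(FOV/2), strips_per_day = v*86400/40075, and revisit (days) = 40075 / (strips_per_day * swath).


swath = 2*572.46*tan(0.2094395) = 243.3603 km
v = sqrt(mu/r) = 7576.7102 m/s = 7.5767 km/s
strips/day = v*86400/40075 = 7.5767*86400/40075 = 16.3351
coverage/day = strips * swath = 16.3351 * 243.3603 = 3975.3059 km
revisit = 40075 / 3975.3059 = 10.0810 days

10.0810 days


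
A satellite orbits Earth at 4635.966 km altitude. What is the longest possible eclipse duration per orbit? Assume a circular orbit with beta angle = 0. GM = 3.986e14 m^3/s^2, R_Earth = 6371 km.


r = 11006.9660 km
T = 191.5408 min
Eclipse fraction = arcsin(R_E/r)/pi = arcsin(6371.0000/11006.9660)/pi
= arcsin(0.5788153)/pi = 0.1964848
Eclipse duration = 0.1964848 * 191.5408 = 37.6349 min

37.6349 minutes


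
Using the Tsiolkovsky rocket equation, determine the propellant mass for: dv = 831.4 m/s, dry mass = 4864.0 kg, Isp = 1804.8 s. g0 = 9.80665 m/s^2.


ve = Isp * g0 = 1804.8 * 9.80665 = 17699.041920 m/s
mass ratio = exp(dv/ve) = exp(831.4/17699.041920) = 1.04809507
m_prop = m_dry * (mr - 1) = 4864.0 * (1.04809507 - 1)
m_prop = 233.9344 kg

233.9344 kg


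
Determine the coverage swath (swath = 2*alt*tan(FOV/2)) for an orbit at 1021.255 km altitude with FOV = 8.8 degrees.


FOV = 8.8 deg = 0.153589 rad
swath = 2 * alt * tan(FOV/2) = 2 * 1021.255 * tan(0.07679449)
swath = 2 * 1021.255 * 0.07694581
swath = 157.1626 km

157.1626 km


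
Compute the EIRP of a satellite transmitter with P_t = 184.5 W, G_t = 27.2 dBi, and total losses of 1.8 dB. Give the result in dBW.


Pt = 184.5 W = 22.6600 dBW
EIRP = Pt_dBW + Gt - losses = 22.6600 + 27.2 - 1.8 = 48.0600 dBW

48.0600 dBW


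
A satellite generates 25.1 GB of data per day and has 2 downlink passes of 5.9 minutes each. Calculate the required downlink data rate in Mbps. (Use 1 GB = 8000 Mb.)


total contact time = 2 * 5.9 * 60 = 708.0000 s
data = 25.1 GB = 200800.0000 Mb
rate = 200800.0000 / 708.0000 = 283.6158 Mbps

283.6158 Mbps


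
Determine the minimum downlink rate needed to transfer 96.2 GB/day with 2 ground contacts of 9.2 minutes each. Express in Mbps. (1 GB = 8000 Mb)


total contact time = 2 * 9.2 * 60 = 1104.0000 s
data = 96.2 GB = 769600.0000 Mb
rate = 769600.0000 / 1104.0000 = 697.1014 Mbps

697.1014 Mbps


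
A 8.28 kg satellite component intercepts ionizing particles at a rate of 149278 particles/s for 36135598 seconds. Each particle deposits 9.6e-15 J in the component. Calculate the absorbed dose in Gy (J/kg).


Total energy deposited = rate * time * E_per
  = 149278 * 36135598 * 9.6e-15 = 0.0517848 J
Dose = E_total / mass = 0.0517848 / 8.28
Dose = 0.006254203 Gy

0.0063 Gy


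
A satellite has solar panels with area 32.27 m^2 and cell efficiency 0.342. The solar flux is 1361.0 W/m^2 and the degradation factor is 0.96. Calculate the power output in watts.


P = area * eta * S * degradation
P = 32.27 * 0.342 * 1361.0 * 0.96
P = 14419.6404 W

14419.6404 W


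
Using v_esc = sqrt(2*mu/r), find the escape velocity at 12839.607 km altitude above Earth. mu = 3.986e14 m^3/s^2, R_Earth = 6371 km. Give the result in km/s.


r = 6371.0 + 12839.607 = 19210.6070 km = 1.9210607e+07 m
v_esc = sqrt(2*mu/r) = sqrt(2*3.986e14 / 1.9210607e+07)
v_esc = 6441.8870 m/s = 6.4419 km/s

6.4419 km/s


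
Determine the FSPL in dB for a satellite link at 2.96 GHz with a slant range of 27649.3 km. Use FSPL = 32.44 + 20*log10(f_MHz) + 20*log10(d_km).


f = 2.96 GHz = 2960.0000 MHz
d = 27649.3 km
FSPL = 32.44 + 20*log10(2960.0000) + 20*log10(27649.3)
FSPL = 32.44 + 69.4258 + 88.8337
FSPL = 190.6995 dB

190.6995 dB


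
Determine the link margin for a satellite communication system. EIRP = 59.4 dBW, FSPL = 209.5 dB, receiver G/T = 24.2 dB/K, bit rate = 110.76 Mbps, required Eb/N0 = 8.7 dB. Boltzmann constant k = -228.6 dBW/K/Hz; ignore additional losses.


C/N0 = EIRP - FSPL + G/T - k = 59.4 - 209.5 + 24.2 - (-228.6)
C/N0 = 102.7000 dB-Hz
R_b = 110.76 Mbps = 1.1076e+08 bps -> 10*log10(R_b) = 80.4438 dB-Hz
Eb/N0 = C/N0 - 10*log10(R_b) = 102.7000 - 80.4438 = 22.2562 dB
Margin = Eb/N0 - Eb/N0_req = 22.2562 - 8.7 = 13.5562 dB (link closes)

13.5562 dB


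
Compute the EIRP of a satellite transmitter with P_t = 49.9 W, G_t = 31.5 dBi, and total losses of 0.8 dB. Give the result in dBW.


Pt = 49.9 W = 16.9810 dBW
EIRP = Pt_dBW + Gt - losses = 16.9810 + 31.5 - 0.8 = 47.6810 dBW

47.6810 dBW


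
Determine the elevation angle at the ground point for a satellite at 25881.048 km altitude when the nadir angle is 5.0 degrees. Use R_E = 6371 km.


r = R_E + alt = 32252.0480 km
Law of sines in the satellite / Earth-center / ground-point triangle:
  sin(nadir)/R_E = sin(90 + el)/r  =>  cos(el) = (r/R_E)*sin(nadir)
cos(el) = (32252.0480 / 6371.0000) * sin(5.0 deg) = 0.4412104
el = arccos(0.4412104) = 63.8189 deg
(Earth-central angle = 90 - nadir - el = 21.1811 deg)

63.8189 degrees


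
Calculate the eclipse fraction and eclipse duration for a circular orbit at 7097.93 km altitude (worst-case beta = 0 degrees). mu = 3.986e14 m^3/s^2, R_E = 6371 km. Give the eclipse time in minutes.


r = 13468.9300 km
T = 259.2744 min
Eclipse fraction = arcsin(R_E/r)/pi = arcsin(6371.0000/13468.9300)/pi
= arcsin(0.4730146)/pi = 0.1568342
Eclipse duration = 0.1568342 * 259.2744 = 40.6631 min

40.6631 minutes


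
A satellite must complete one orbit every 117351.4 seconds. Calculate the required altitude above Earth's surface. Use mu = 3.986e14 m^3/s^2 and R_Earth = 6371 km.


T = 117351.4 s
r = (mu*T^2/(4*pi^2))^(1/3) = (3.986e14 * 117351.4^2 / (4*pi^2))^(1/3)
r = 5.1806554e+07 m = 51806.5537 km
alt = r - R_E = 51806.5537 - 6371 = 45435.5537 km

45435.5537 km


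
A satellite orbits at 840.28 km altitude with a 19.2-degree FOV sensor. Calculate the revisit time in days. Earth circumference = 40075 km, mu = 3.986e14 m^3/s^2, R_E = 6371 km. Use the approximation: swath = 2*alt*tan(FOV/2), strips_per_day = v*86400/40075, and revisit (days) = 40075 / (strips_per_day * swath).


swath = 2*840.28*tan(0.1675516) = 284.2454 km
v = sqrt(mu/r) = 7434.6832 m/s = 7.4347 km/s
strips/day = v*86400/40075 = 7.4347*86400/40075 = 16.0289
coverage/day = strips * swath = 16.0289 * 284.2454 = 4556.1309 km
revisit = 40075 / 4556.1309 = 8.7958 days

8.7958 days


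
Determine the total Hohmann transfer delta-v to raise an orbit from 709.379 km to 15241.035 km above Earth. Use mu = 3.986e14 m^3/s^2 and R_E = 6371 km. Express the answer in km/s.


r1 = 7080.3790 km = 7.080379e+06 m
r2 = 21612.0350 km = 2.1612035e+07 m
dv1 = sqrt(mu/r1)*(sqrt(2*r2/(r1+r2)) - 1) = 1706.0587 m/s
dv2 = sqrt(mu/r2)*(1 - sqrt(2*r1/(r1+r2))) = 1277.5450 m/s
total dv = |dv1| + |dv2| = 1706.0587 + 1277.5450 = 2983.6036 m/s = 2.9836 km/s

2.9836 km/s


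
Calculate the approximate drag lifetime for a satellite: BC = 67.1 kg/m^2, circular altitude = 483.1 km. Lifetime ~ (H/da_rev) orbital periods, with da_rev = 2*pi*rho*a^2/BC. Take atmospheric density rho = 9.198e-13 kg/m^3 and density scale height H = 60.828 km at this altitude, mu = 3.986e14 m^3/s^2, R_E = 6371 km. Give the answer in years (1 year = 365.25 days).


a = R_E + alt = 6854.1000 km = 6.8541e+06 m
da_rev = 2*pi*rho*a^2/BC = 2*pi*9.198e-13*(6.8541e+06)^2/67.1 = 4.046240 m per revolution
N = H/da_rev = 60828.0000 m / 4.046240 m = 15033.2165 revolutions
P = 2*pi*sqrt(a^3/mu) = 5647.2482 s
lifetime = N*P = 15033.2165 * 5647.2482 = 8.4896305e+07 s = 982.5961 days
years = 982.5961 / 365.25 = 2.6902 years

2.6902 years


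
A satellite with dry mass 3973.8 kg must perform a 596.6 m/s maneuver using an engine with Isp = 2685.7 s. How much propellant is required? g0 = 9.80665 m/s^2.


ve = Isp * g0 = 2685.7 * 9.80665 = 26337.719905 m/s
mass ratio = exp(dv/ve) = exp(596.6/26337.719905) = 1.02291043
m_prop = m_dry * (mr - 1) = 3973.8 * (1.02291043 - 1)
m_prop = 91.0415 kg

91.0415 kg


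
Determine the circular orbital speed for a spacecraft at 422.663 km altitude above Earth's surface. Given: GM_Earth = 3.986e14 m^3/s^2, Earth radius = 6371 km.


r = R_E + alt = 6371.0 + 422.663 = 6793.6630 km = 6.793663e+06 m
v = sqrt(mu/r) = sqrt(3.986e14 / 6.793663e+06) = 7659.7862 m/s = 7.6598 km/s

7.6598 km/s


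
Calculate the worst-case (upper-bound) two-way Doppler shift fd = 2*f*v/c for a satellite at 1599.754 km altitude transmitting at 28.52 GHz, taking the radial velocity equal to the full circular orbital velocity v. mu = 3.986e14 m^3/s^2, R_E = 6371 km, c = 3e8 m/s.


r = 7.970754e+06 m
v = sqrt(mu/r) = 7071.6205 m/s (worst-case radial velocity)
f = 28.52 GHz = 2.852e+10 Hz
fd = 2*f*v/c = 2*2.852e+10*7071.6205/3.0e+08
fd = 1.3445508e+06 Hz

1.3446e+06 Hz


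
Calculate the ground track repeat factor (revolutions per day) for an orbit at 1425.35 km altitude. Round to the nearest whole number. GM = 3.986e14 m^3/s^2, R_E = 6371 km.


r = 7.79635e+06 m
T = 2*pi*sqrt(r^3/mu) = 6850.9092 s = 114.1818 min
revs/day = 1440 / 114.1818 = 12.6115
Rounded: 13 revolutions per day

13 revolutions per day


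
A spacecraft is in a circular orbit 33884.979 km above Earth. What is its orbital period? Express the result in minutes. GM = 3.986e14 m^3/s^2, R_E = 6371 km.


r = 40255.9790 km = 4.0255979e+07 m
T = 2*pi*sqrt(r^3/mu) = 2*pi*sqrt(6.5236579e+22 / 3.986e14)
T = 80381.6303 s = 1339.6938 min

1339.6938 minutes


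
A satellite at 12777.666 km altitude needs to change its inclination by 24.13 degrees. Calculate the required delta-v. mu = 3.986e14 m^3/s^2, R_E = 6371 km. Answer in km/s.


r = 19148.6660 km = 1.9148666e+07 m
V = sqrt(mu/r) = 4562.4633 m/s
di = 24.13 deg = 0.4211479 rad
dV = 2*V*sin(di/2) = 2*4562.4633*sin(0.210574)
dV = 1907.3034 m/s = 1.9073 km/s

1.9073 km/s


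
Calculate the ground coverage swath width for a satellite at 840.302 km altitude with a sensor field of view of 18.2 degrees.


FOV = 18.2 deg = 0.3176499 rad
swath = 2 * alt * tan(FOV/2) = 2 * 840.302 * tan(0.158825)
swath = 2 * 840.302 * 0.160174
swath = 269.1891 km

269.1891 km


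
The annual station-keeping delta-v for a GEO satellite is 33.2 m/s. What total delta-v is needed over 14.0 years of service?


dV = rate * years = 33.2 * 14.0
dV = 464.8000 m/s

464.8000 m/s


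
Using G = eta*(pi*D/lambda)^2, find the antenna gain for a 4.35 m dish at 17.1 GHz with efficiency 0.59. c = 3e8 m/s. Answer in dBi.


lambda = c/f = 3e8 / 1.71e+10 = 0.01754386 m
G = eta*(pi*D/lambda)^2 = 0.59*(pi*4.35/0.01754386)^2
G = 357997.4905 (linear)
G = 10*log10(357997.4905) = 55.5388 dBi

55.5388 dBi


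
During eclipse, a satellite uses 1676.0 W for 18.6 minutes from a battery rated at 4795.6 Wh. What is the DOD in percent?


E_used = P * t / 60 = 1676.0 * 18.6 / 60 = 519.5600 Wh
DOD = E_used / E_total * 100 = 519.5600 / 4795.6 * 100
DOD = 10.8341 %

10.8341 %


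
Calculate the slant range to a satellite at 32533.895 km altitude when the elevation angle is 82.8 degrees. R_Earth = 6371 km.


h = 32533.895 km, el = 82.8 deg
d = -R_E*sin(el) + sqrt((R_E*sin(el))^2 + 2*R_E*h + h^2)
d = -6371.0000*sin(1.4451) + sqrt((6371.0000*0.9921147)^2 + 2*6371.0000*32533.895 + 32533.895^2)
d = 32575.9370 km

32575.9370 km


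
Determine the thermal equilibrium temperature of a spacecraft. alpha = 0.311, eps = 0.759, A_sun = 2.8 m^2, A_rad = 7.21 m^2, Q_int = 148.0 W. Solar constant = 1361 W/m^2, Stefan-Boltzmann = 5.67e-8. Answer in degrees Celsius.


Numerator = alpha*S*A_sun + Q_int = 0.311*1361*2.8 + 148.0 = 1333.1588 W
Denominator = eps*sigma*A_rad = 0.759*5.67e-8*7.21 = 3.1028451e-07 W/K^4
T^4 = 4.2965689e+09 K^4
T = 256.0239 K = -17.1261 C

-17.1261 degrees Celsius


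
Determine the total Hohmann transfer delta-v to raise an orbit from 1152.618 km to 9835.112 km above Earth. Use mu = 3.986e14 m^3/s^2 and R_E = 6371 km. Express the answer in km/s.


r1 = 7523.6180 km = 7.523618e+06 m
r2 = 16206.1120 km = 1.6206112e+07 m
dv1 = sqrt(mu/r1)*(sqrt(2*r2/(r1+r2)) - 1) = 1228.0182 m/s
dv2 = sqrt(mu/r2)*(1 - sqrt(2*r1/(r1+r2))) = 1010.1822 m/s
total dv = |dv1| + |dv2| = 1228.0182 + 1010.1822 = 2238.2005 m/s = 2.2382 km/s

2.2382 km/s


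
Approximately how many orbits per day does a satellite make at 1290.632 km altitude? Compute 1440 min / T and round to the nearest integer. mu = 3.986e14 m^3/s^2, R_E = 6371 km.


r = 7.661632e+06 m
T = 2*pi*sqrt(r^3/mu) = 6674.1068 s = 111.2351 min
revs/day = 1440 / 111.2351 = 12.9456
Rounded: 13 revolutions per day

13 revolutions per day


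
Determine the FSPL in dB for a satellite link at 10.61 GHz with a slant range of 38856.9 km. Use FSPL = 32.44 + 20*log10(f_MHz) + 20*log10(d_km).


f = 10.61 GHz = 10610.0000 MHz
d = 38856.9 km
FSPL = 32.44 + 20*log10(10610.0000) + 20*log10(38856.9)
FSPL = 32.44 + 80.5143 + 91.7894
FSPL = 204.7437 dB

204.7437 dB


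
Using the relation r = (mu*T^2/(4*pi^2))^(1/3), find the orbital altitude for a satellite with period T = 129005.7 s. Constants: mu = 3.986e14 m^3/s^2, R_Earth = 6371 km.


T = 129005.7 s
r = (mu*T^2/(4*pi^2))^(1/3) = (3.986e14 * 129005.7^2 / (4*pi^2))^(1/3)
r = 5.5182129e+07 m = 55182.1290 km
alt = r - R_E = 55182.1290 - 6371 = 48811.1290 km

48811.1290 km


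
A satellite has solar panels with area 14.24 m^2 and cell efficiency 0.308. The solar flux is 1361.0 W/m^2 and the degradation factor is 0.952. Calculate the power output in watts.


P = area * eta * S * degradation
P = 14.24 * 0.308 * 1361.0 * 0.952
P = 5682.7137 W

5682.7137 W


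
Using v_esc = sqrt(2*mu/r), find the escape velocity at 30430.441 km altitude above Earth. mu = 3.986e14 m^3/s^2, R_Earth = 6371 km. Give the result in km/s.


r = 6371.0 + 30430.441 = 36801.4410 km = 3.6801441e+07 m
v_esc = sqrt(2*mu/r) = sqrt(2*3.986e14 / 3.6801441e+07)
v_esc = 4654.2663 m/s = 4.6543 km/s

4.6543 km/s


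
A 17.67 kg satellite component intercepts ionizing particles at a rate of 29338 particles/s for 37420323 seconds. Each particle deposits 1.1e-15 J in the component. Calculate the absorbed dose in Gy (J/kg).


Total energy deposited = rate * time * E_per
  = 29338 * 37420323 * 1.1e-15 = 0.001207621 J
Dose = E_total / mass = 0.001207621 / 17.67
Dose = 6.8343021e-05 Gy

6.8343e-05 Gy


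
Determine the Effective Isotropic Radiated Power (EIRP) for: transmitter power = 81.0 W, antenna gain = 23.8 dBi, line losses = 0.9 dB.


Pt = 81.0 W = 19.0849 dBW
EIRP = Pt_dBW + Gt - losses = 19.0849 + 23.8 - 0.9 = 41.9849 dBW

41.9849 dBW


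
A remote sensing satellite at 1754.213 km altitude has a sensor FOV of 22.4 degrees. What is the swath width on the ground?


FOV = 22.4 deg = 0.3909538 rad
swath = 2 * alt * tan(FOV/2) = 2 * 1754.213 * tan(0.1954769)
swath = 2 * 1754.213 * 0.1980053
swath = 694.6871 km

694.6871 km


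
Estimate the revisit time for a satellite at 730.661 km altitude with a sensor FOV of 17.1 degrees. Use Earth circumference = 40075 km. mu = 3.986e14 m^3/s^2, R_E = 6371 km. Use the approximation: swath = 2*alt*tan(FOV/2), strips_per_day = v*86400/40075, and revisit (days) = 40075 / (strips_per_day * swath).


swath = 2*730.661*tan(0.1492257) = 219.6999 km
v = sqrt(mu/r) = 7491.8432 m/s = 7.4918 km/s
strips/day = v*86400/40075 = 7.4918*86400/40075 = 16.1521
coverage/day = strips * swath = 16.1521 * 219.6999 = 3548.6144 km
revisit = 40075 / 3548.6144 = 11.2931 days

11.2931 days


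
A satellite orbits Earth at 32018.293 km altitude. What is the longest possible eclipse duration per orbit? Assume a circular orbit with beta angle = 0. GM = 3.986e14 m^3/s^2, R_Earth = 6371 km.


r = 38389.2930 km
T = 1247.5994 min
Eclipse fraction = arcsin(R_E/r)/pi = arcsin(6371.0000/38389.2930)/pi
= arcsin(0.1659577)/pi = 0.05307153
Eclipse duration = 0.05307153 * 1247.5994 = 66.2120 min

66.2120 minutes


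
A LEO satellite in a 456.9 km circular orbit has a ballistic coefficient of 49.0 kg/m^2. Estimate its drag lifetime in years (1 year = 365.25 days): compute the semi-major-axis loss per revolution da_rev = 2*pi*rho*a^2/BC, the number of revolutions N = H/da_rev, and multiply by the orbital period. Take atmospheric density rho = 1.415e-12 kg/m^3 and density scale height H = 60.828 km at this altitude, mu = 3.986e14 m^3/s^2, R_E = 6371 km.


a = R_E + alt = 6827.9000 km = 6.8279e+06 m
da_rev = 2*pi*rho*a^2/BC = 2*pi*1.415e-12*(6.8279e+06)^2/49.0 = 8.458912 m per revolution
N = H/da_rev = 60828.0000 m / 8.458912 m = 7190.9953 revolutions
P = 2*pi*sqrt(a^3/mu) = 5614.8990 s
lifetime = N*P = 7190.9953 * 5614.8990 = 4.0376712e+07 s = 467.3231 days
years = 467.3231 / 365.25 = 1.2795 years

1.2795 years


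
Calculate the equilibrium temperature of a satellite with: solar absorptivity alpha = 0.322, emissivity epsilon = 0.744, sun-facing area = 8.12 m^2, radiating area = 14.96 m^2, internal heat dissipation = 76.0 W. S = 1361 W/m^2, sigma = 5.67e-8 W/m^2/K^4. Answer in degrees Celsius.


Numerator = alpha*S*A_sun + Q_int = 0.322*1361*8.12 + 76.0 = 3634.5250 W
Denominator = eps*sigma*A_rad = 0.744*5.67e-8*14.96 = 6.3108461e-07 W/K^4
T^4 = 5.7591724e+09 K^4
T = 275.4800 K = 2.3300 C

2.3300 degrees Celsius


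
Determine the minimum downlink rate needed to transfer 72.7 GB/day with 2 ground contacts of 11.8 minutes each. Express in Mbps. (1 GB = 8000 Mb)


total contact time = 2 * 11.8 * 60 = 1416.0000 s
data = 72.7 GB = 581600.0000 Mb
rate = 581600.0000 / 1416.0000 = 410.7345 Mbps

410.7345 Mbps


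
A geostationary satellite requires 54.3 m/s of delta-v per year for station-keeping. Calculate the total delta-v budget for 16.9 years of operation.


dV = rate * years = 54.3 * 16.9
dV = 917.6700 m/s

917.6700 m/s


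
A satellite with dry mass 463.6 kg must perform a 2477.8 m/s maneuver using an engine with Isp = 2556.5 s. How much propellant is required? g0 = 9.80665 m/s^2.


ve = Isp * g0 = 2556.5 * 9.80665 = 25070.700725 m/s
mass ratio = exp(dv/ve) = exp(2477.8/25070.700725) = 1.10388138
m_prop = m_dry * (mr - 1) = 463.6 * (1.10388138 - 1)
m_prop = 48.1594 kg

48.1594 kg


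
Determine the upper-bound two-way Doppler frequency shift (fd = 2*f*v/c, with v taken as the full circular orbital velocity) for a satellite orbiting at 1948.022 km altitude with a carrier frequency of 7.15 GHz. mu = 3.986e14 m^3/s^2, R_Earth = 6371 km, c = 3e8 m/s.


r = 8.319022e+06 m
v = sqrt(mu/r) = 6922.0146 m/s (worst-case radial velocity)
f = 7.15 GHz = 7.15e+09 Hz
fd = 2*f*v/c = 2*7.15e+09*6922.0146/3.0e+08
fd = 329949.3624 Hz

329949.3624 Hz


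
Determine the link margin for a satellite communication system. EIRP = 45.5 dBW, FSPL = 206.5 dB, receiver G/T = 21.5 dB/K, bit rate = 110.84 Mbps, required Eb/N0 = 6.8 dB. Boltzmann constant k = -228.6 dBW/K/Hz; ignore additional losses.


C/N0 = EIRP - FSPL + G/T - k = 45.5 - 206.5 + 21.5 - (-228.6)
C/N0 = 89.1000 dB-Hz
R_b = 110.84 Mbps = 1.1084e+08 bps -> 10*log10(R_b) = 80.4470 dB-Hz
Eb/N0 = C/N0 - 10*log10(R_b) = 89.1000 - 80.4470 = 8.6530 dB
Margin = Eb/N0 - Eb/N0_req = 8.6530 - 6.8 = 1.8530 dB (link closes)

1.8530 dB


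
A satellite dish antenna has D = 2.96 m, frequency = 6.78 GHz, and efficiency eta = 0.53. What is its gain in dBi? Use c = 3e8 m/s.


lambda = c/f = 3e8 / 6.78e+09 = 0.04424779 m
G = eta*(pi*D/lambda)^2 = 0.53*(pi*2.96/0.04424779)^2
G = 23408.6256 (linear)
G = 10*log10(23408.6256) = 43.6938 dBi

43.6938 dBi


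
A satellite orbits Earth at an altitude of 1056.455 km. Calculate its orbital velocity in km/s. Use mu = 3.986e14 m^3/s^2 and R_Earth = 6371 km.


r = R_E + alt = 6371.0 + 1056.455 = 7427.4550 km = 7.427455e+06 m
v = sqrt(mu/r) = sqrt(3.986e14 / 7.427455e+06) = 7325.6916 m/s = 7.3257 km/s

7.3257 km/s


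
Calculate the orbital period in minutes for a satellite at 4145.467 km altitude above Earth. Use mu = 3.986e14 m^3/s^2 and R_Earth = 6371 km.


r = 10516.4670 km = 1.0516467e+07 m
T = 2*pi*sqrt(r^3/mu) = 2*pi*sqrt(1.16308e+21 / 3.986e14)
T = 10732.8736 s = 178.8812 min

178.8812 minutes


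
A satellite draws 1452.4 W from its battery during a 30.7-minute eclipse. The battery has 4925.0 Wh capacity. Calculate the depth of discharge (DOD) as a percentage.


E_used = P * t / 60 = 1452.4 * 30.7 / 60 = 743.1447 Wh
DOD = E_used / E_total * 100 = 743.1447 / 4925.0 * 100
DOD = 15.0892 %

15.0892 %


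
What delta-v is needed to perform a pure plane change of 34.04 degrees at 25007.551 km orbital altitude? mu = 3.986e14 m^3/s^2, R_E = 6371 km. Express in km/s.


r = 31378.5510 km = 3.1378551e+07 m
V = sqrt(mu/r) = 3564.1191 m/s
di = 34.04 deg = 0.5941101 rad
dV = 2*V*sin(di/2) = 2*3564.1191*sin(0.297055)
dV = 2086.4745 m/s = 2.0865 km/s

2.0865 km/s


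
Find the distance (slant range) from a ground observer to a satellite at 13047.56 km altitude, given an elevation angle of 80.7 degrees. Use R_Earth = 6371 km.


h = 13047.56 km, el = 80.7 deg
d = -R_E*sin(el) + sqrt((R_E*sin(el))^2 + 2*R_E*h + h^2)
d = -6371.0000*sin(1.4085) + sqrt((6371.0000*0.9868557)^2 + 2*6371.0000*13047.56 + 13047.56^2)
d = 13103.9888 km

13103.9888 km


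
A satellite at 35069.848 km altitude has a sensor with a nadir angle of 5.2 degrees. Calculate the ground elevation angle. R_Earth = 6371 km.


r = R_E + alt = 41440.8480 km
Law of sines in the satellite / Earth-center / ground-point triangle:
  sin(nadir)/R_E = sin(90 + el)/r  =>  cos(el) = (r/R_E)*sin(nadir)
cos(el) = (41440.8480 / 6371.0000) * sin(5.2 deg) = 0.5895293
el = arccos(0.5895293) = 53.8764 deg
(Earth-central angle = 90 - nadir - el = 30.9236 deg)

53.8764 degrees


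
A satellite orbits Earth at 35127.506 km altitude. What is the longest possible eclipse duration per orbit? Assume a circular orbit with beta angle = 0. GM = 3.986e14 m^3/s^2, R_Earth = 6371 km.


r = 41498.5060 km
T = 1402.1958 min
Eclipse fraction = arcsin(R_E/r)/pi = arcsin(6371.0000/41498.5060)/pi
= arcsin(0.1535236)/pi = 0.04906211
Eclipse duration = 0.04906211 * 1402.1958 = 68.7947 min

68.7947 minutes


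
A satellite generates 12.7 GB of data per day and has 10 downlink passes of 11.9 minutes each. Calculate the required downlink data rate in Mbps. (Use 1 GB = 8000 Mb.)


total contact time = 10 * 11.9 * 60 = 7140.0000 s
data = 12.7 GB = 101600.0000 Mb
rate = 101600.0000 / 7140.0000 = 14.2297 Mbps

14.2297 Mbps


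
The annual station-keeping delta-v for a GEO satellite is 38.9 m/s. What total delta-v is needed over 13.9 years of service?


dV = rate * years = 38.9 * 13.9
dV = 540.7100 m/s

540.7100 m/s


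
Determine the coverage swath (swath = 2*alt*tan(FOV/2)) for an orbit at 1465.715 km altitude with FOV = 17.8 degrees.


FOV = 17.8 deg = 0.3106686 rad
swath = 2 * alt * tan(FOV/2) = 2 * 1465.715 * tan(0.1553343)
swath = 2 * 1465.715 * 0.1565958
swath = 459.0497 km

459.0497 km


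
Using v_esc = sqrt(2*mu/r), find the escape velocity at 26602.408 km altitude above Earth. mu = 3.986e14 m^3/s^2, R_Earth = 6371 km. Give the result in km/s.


r = 6371.0 + 26602.408 = 32973.4080 km = 3.2973408e+07 m
v_esc = sqrt(2*mu/r) = sqrt(2*3.986e14 / 3.2973408e+07)
v_esc = 4917.0172 m/s = 4.9170 km/s

4.9170 km/s
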